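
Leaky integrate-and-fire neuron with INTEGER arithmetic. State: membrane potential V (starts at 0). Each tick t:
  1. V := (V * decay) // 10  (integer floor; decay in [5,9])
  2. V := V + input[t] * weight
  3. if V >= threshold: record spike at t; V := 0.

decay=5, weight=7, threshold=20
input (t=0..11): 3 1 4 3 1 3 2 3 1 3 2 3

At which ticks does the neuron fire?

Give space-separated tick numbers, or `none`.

t=0: input=3 -> V=0 FIRE
t=1: input=1 -> V=7
t=2: input=4 -> V=0 FIRE
t=3: input=3 -> V=0 FIRE
t=4: input=1 -> V=7
t=5: input=3 -> V=0 FIRE
t=6: input=2 -> V=14
t=7: input=3 -> V=0 FIRE
t=8: input=1 -> V=7
t=9: input=3 -> V=0 FIRE
t=10: input=2 -> V=14
t=11: input=3 -> V=0 FIRE

Answer: 0 2 3 5 7 9 11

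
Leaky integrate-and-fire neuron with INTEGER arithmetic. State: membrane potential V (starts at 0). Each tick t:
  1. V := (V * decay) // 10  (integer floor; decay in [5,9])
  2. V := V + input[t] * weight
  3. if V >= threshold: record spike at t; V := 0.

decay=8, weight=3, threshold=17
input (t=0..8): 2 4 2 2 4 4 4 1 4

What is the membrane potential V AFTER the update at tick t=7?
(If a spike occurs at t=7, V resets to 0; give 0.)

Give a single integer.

Answer: 12

Derivation:
t=0: input=2 -> V=6
t=1: input=4 -> V=16
t=2: input=2 -> V=0 FIRE
t=3: input=2 -> V=6
t=4: input=4 -> V=16
t=5: input=4 -> V=0 FIRE
t=6: input=4 -> V=12
t=7: input=1 -> V=12
t=8: input=4 -> V=0 FIRE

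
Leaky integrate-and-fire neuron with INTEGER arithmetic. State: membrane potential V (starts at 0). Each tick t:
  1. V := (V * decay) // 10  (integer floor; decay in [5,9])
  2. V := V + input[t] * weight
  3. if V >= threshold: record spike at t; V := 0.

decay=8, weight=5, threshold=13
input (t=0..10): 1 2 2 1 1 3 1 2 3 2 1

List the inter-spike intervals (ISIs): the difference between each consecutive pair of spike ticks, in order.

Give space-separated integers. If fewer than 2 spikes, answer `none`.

t=0: input=1 -> V=5
t=1: input=2 -> V=0 FIRE
t=2: input=2 -> V=10
t=3: input=1 -> V=0 FIRE
t=4: input=1 -> V=5
t=5: input=3 -> V=0 FIRE
t=6: input=1 -> V=5
t=7: input=2 -> V=0 FIRE
t=8: input=3 -> V=0 FIRE
t=9: input=2 -> V=10
t=10: input=1 -> V=0 FIRE

Answer: 2 2 2 1 2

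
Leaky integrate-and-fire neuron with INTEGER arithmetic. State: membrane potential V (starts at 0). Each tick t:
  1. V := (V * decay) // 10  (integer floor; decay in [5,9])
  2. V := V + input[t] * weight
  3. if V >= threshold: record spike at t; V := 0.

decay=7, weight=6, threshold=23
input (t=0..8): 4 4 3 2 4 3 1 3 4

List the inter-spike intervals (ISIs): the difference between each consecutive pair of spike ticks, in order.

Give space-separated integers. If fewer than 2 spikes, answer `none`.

Answer: 1 2 1 3 1

Derivation:
t=0: input=4 -> V=0 FIRE
t=1: input=4 -> V=0 FIRE
t=2: input=3 -> V=18
t=3: input=2 -> V=0 FIRE
t=4: input=4 -> V=0 FIRE
t=5: input=3 -> V=18
t=6: input=1 -> V=18
t=7: input=3 -> V=0 FIRE
t=8: input=4 -> V=0 FIRE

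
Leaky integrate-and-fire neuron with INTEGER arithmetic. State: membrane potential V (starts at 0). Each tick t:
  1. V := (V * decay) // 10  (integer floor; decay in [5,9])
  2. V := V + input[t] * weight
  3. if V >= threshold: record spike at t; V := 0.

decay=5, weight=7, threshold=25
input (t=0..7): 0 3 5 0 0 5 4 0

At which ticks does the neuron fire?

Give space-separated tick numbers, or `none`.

Answer: 2 5 6

Derivation:
t=0: input=0 -> V=0
t=1: input=3 -> V=21
t=2: input=5 -> V=0 FIRE
t=3: input=0 -> V=0
t=4: input=0 -> V=0
t=5: input=5 -> V=0 FIRE
t=6: input=4 -> V=0 FIRE
t=7: input=0 -> V=0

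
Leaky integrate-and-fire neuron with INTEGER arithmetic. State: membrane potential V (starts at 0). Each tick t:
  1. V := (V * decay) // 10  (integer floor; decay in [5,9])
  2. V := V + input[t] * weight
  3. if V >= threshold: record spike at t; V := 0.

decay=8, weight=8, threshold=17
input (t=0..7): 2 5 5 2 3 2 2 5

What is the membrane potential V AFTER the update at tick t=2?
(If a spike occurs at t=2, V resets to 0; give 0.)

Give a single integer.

t=0: input=2 -> V=16
t=1: input=5 -> V=0 FIRE
t=2: input=5 -> V=0 FIRE
t=3: input=2 -> V=16
t=4: input=3 -> V=0 FIRE
t=5: input=2 -> V=16
t=6: input=2 -> V=0 FIRE
t=7: input=5 -> V=0 FIRE

Answer: 0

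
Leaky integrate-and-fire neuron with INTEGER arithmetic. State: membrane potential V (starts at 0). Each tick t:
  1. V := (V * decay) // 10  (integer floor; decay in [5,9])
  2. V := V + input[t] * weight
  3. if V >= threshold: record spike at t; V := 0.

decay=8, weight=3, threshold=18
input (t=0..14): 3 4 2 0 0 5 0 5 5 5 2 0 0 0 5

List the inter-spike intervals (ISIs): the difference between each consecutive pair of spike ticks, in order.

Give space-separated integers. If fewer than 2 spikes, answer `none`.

t=0: input=3 -> V=9
t=1: input=4 -> V=0 FIRE
t=2: input=2 -> V=6
t=3: input=0 -> V=4
t=4: input=0 -> V=3
t=5: input=5 -> V=17
t=6: input=0 -> V=13
t=7: input=5 -> V=0 FIRE
t=8: input=5 -> V=15
t=9: input=5 -> V=0 FIRE
t=10: input=2 -> V=6
t=11: input=0 -> V=4
t=12: input=0 -> V=3
t=13: input=0 -> V=2
t=14: input=5 -> V=16

Answer: 6 2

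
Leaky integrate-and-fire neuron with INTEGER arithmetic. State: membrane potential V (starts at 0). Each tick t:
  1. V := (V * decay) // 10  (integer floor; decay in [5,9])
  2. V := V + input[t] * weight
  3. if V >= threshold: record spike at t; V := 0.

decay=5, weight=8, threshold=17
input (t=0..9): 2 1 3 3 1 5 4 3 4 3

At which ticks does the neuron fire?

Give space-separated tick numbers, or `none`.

Answer: 2 3 5 6 7 8 9

Derivation:
t=0: input=2 -> V=16
t=1: input=1 -> V=16
t=2: input=3 -> V=0 FIRE
t=3: input=3 -> V=0 FIRE
t=4: input=1 -> V=8
t=5: input=5 -> V=0 FIRE
t=6: input=4 -> V=0 FIRE
t=7: input=3 -> V=0 FIRE
t=8: input=4 -> V=0 FIRE
t=9: input=3 -> V=0 FIRE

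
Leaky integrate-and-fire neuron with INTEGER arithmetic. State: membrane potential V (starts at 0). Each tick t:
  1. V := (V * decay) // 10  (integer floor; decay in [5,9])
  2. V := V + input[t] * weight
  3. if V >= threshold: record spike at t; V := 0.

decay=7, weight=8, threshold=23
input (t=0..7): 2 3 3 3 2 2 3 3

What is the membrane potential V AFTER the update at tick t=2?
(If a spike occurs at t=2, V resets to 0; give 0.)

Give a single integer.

t=0: input=2 -> V=16
t=1: input=3 -> V=0 FIRE
t=2: input=3 -> V=0 FIRE
t=3: input=3 -> V=0 FIRE
t=4: input=2 -> V=16
t=5: input=2 -> V=0 FIRE
t=6: input=3 -> V=0 FIRE
t=7: input=3 -> V=0 FIRE

Answer: 0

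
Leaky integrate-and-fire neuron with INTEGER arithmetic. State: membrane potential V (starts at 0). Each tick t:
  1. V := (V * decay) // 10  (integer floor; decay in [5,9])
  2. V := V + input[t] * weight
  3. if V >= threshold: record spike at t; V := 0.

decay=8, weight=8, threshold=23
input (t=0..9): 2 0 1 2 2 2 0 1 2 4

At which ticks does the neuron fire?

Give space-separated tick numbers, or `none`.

t=0: input=2 -> V=16
t=1: input=0 -> V=12
t=2: input=1 -> V=17
t=3: input=2 -> V=0 FIRE
t=4: input=2 -> V=16
t=5: input=2 -> V=0 FIRE
t=6: input=0 -> V=0
t=7: input=1 -> V=8
t=8: input=2 -> V=22
t=9: input=4 -> V=0 FIRE

Answer: 3 5 9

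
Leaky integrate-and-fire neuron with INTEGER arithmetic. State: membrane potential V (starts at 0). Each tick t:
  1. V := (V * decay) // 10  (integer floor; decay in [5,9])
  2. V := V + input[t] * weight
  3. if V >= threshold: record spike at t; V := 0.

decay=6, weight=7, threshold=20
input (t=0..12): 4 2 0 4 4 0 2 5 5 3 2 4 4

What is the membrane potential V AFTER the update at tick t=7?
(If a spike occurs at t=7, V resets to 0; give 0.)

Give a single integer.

t=0: input=4 -> V=0 FIRE
t=1: input=2 -> V=14
t=2: input=0 -> V=8
t=3: input=4 -> V=0 FIRE
t=4: input=4 -> V=0 FIRE
t=5: input=0 -> V=0
t=6: input=2 -> V=14
t=7: input=5 -> V=0 FIRE
t=8: input=5 -> V=0 FIRE
t=9: input=3 -> V=0 FIRE
t=10: input=2 -> V=14
t=11: input=4 -> V=0 FIRE
t=12: input=4 -> V=0 FIRE

Answer: 0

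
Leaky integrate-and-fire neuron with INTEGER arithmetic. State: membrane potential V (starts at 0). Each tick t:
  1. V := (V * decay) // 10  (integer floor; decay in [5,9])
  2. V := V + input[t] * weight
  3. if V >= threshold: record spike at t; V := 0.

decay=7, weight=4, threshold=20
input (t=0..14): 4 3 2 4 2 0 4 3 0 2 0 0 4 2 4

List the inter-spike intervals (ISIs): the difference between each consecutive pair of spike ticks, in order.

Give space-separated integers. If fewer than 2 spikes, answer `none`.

Answer: 2 4 6

Derivation:
t=0: input=4 -> V=16
t=1: input=3 -> V=0 FIRE
t=2: input=2 -> V=8
t=3: input=4 -> V=0 FIRE
t=4: input=2 -> V=8
t=5: input=0 -> V=5
t=6: input=4 -> V=19
t=7: input=3 -> V=0 FIRE
t=8: input=0 -> V=0
t=9: input=2 -> V=8
t=10: input=0 -> V=5
t=11: input=0 -> V=3
t=12: input=4 -> V=18
t=13: input=2 -> V=0 FIRE
t=14: input=4 -> V=16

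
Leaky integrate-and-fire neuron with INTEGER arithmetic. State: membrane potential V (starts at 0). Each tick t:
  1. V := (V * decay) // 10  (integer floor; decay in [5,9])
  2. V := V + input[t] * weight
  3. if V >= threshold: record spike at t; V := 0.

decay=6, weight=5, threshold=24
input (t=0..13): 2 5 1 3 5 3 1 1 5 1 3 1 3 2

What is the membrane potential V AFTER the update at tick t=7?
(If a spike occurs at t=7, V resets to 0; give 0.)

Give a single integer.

Answer: 13

Derivation:
t=0: input=2 -> V=10
t=1: input=5 -> V=0 FIRE
t=2: input=1 -> V=5
t=3: input=3 -> V=18
t=4: input=5 -> V=0 FIRE
t=5: input=3 -> V=15
t=6: input=1 -> V=14
t=7: input=1 -> V=13
t=8: input=5 -> V=0 FIRE
t=9: input=1 -> V=5
t=10: input=3 -> V=18
t=11: input=1 -> V=15
t=12: input=3 -> V=0 FIRE
t=13: input=2 -> V=10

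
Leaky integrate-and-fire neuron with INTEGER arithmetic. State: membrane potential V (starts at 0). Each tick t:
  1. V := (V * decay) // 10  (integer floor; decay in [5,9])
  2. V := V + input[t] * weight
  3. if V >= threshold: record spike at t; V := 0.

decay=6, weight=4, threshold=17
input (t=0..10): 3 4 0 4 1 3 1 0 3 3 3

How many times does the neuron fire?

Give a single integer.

Answer: 3

Derivation:
t=0: input=3 -> V=12
t=1: input=4 -> V=0 FIRE
t=2: input=0 -> V=0
t=3: input=4 -> V=16
t=4: input=1 -> V=13
t=5: input=3 -> V=0 FIRE
t=6: input=1 -> V=4
t=7: input=0 -> V=2
t=8: input=3 -> V=13
t=9: input=3 -> V=0 FIRE
t=10: input=3 -> V=12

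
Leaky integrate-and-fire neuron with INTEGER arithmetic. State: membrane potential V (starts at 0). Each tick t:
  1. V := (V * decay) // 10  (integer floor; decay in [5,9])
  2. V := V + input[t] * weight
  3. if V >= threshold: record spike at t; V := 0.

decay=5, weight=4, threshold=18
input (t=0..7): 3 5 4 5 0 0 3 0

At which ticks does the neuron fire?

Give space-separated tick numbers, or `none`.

Answer: 1 3

Derivation:
t=0: input=3 -> V=12
t=1: input=5 -> V=0 FIRE
t=2: input=4 -> V=16
t=3: input=5 -> V=0 FIRE
t=4: input=0 -> V=0
t=5: input=0 -> V=0
t=6: input=3 -> V=12
t=7: input=0 -> V=6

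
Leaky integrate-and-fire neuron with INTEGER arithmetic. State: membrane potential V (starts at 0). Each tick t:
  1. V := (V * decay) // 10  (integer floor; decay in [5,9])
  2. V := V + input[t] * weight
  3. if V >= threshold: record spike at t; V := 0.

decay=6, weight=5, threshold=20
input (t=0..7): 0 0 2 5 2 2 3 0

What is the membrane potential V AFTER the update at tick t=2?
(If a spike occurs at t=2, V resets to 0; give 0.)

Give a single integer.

t=0: input=0 -> V=0
t=1: input=0 -> V=0
t=2: input=2 -> V=10
t=3: input=5 -> V=0 FIRE
t=4: input=2 -> V=10
t=5: input=2 -> V=16
t=6: input=3 -> V=0 FIRE
t=7: input=0 -> V=0

Answer: 10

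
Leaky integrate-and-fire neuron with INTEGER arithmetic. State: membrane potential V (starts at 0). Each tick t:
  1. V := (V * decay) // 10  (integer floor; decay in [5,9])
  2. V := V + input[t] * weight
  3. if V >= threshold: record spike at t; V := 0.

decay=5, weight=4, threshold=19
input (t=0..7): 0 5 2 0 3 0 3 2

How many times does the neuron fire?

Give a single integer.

Answer: 1

Derivation:
t=0: input=0 -> V=0
t=1: input=5 -> V=0 FIRE
t=2: input=2 -> V=8
t=3: input=0 -> V=4
t=4: input=3 -> V=14
t=5: input=0 -> V=7
t=6: input=3 -> V=15
t=7: input=2 -> V=15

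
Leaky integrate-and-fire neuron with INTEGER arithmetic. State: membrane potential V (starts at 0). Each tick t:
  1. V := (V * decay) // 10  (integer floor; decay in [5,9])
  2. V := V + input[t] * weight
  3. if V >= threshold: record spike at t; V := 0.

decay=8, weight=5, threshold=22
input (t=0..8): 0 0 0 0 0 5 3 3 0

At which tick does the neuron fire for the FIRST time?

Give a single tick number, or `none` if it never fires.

t=0: input=0 -> V=0
t=1: input=0 -> V=0
t=2: input=0 -> V=0
t=3: input=0 -> V=0
t=4: input=0 -> V=0
t=5: input=5 -> V=0 FIRE
t=6: input=3 -> V=15
t=7: input=3 -> V=0 FIRE
t=8: input=0 -> V=0

Answer: 5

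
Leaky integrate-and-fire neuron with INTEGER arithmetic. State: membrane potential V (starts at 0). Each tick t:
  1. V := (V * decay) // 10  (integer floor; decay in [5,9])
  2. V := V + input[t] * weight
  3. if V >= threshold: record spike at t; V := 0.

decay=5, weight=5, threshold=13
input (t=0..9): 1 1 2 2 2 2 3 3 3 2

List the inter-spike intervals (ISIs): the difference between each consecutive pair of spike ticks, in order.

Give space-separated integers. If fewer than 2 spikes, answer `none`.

Answer: 2 2 1 1

Derivation:
t=0: input=1 -> V=5
t=1: input=1 -> V=7
t=2: input=2 -> V=0 FIRE
t=3: input=2 -> V=10
t=4: input=2 -> V=0 FIRE
t=5: input=2 -> V=10
t=6: input=3 -> V=0 FIRE
t=7: input=3 -> V=0 FIRE
t=8: input=3 -> V=0 FIRE
t=9: input=2 -> V=10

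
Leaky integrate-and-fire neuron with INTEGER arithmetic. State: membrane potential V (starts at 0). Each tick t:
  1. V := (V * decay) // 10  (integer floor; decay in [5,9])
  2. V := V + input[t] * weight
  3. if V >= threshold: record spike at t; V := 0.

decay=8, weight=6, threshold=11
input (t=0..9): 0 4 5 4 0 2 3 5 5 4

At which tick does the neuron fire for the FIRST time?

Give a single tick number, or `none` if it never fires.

t=0: input=0 -> V=0
t=1: input=4 -> V=0 FIRE
t=2: input=5 -> V=0 FIRE
t=3: input=4 -> V=0 FIRE
t=4: input=0 -> V=0
t=5: input=2 -> V=0 FIRE
t=6: input=3 -> V=0 FIRE
t=7: input=5 -> V=0 FIRE
t=8: input=5 -> V=0 FIRE
t=9: input=4 -> V=0 FIRE

Answer: 1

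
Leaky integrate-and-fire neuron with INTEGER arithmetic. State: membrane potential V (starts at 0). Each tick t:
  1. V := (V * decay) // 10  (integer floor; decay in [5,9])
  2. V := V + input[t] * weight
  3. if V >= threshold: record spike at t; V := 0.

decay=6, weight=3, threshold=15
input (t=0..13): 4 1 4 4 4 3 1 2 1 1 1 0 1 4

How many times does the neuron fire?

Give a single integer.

t=0: input=4 -> V=12
t=1: input=1 -> V=10
t=2: input=4 -> V=0 FIRE
t=3: input=4 -> V=12
t=4: input=4 -> V=0 FIRE
t=5: input=3 -> V=9
t=6: input=1 -> V=8
t=7: input=2 -> V=10
t=8: input=1 -> V=9
t=9: input=1 -> V=8
t=10: input=1 -> V=7
t=11: input=0 -> V=4
t=12: input=1 -> V=5
t=13: input=4 -> V=0 FIRE

Answer: 3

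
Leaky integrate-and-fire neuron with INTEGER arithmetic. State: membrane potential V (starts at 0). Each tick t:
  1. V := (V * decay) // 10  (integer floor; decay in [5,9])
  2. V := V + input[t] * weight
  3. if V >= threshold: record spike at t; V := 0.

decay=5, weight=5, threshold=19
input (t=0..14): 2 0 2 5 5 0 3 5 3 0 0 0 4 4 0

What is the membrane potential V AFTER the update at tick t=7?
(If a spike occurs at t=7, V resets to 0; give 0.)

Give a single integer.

Answer: 0

Derivation:
t=0: input=2 -> V=10
t=1: input=0 -> V=5
t=2: input=2 -> V=12
t=3: input=5 -> V=0 FIRE
t=4: input=5 -> V=0 FIRE
t=5: input=0 -> V=0
t=6: input=3 -> V=15
t=7: input=5 -> V=0 FIRE
t=8: input=3 -> V=15
t=9: input=0 -> V=7
t=10: input=0 -> V=3
t=11: input=0 -> V=1
t=12: input=4 -> V=0 FIRE
t=13: input=4 -> V=0 FIRE
t=14: input=0 -> V=0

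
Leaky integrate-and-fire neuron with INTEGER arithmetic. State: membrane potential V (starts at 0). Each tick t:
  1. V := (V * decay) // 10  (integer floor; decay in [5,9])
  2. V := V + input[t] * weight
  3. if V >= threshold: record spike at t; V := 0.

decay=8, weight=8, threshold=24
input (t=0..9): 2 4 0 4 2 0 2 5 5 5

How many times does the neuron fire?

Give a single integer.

t=0: input=2 -> V=16
t=1: input=4 -> V=0 FIRE
t=2: input=0 -> V=0
t=3: input=4 -> V=0 FIRE
t=4: input=2 -> V=16
t=5: input=0 -> V=12
t=6: input=2 -> V=0 FIRE
t=7: input=5 -> V=0 FIRE
t=8: input=5 -> V=0 FIRE
t=9: input=5 -> V=0 FIRE

Answer: 6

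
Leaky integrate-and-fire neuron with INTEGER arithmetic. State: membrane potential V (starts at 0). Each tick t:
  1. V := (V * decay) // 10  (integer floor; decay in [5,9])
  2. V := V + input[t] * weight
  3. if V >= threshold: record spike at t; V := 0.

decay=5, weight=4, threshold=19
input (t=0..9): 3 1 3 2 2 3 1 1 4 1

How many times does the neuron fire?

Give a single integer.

t=0: input=3 -> V=12
t=1: input=1 -> V=10
t=2: input=3 -> V=17
t=3: input=2 -> V=16
t=4: input=2 -> V=16
t=5: input=3 -> V=0 FIRE
t=6: input=1 -> V=4
t=7: input=1 -> V=6
t=8: input=4 -> V=0 FIRE
t=9: input=1 -> V=4

Answer: 2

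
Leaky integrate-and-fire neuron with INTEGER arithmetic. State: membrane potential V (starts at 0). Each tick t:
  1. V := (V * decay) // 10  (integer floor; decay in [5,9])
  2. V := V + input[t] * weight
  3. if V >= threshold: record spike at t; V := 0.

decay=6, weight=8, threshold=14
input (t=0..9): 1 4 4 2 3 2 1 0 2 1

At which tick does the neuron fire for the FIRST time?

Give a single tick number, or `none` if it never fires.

t=0: input=1 -> V=8
t=1: input=4 -> V=0 FIRE
t=2: input=4 -> V=0 FIRE
t=3: input=2 -> V=0 FIRE
t=4: input=3 -> V=0 FIRE
t=5: input=2 -> V=0 FIRE
t=6: input=1 -> V=8
t=7: input=0 -> V=4
t=8: input=2 -> V=0 FIRE
t=9: input=1 -> V=8

Answer: 1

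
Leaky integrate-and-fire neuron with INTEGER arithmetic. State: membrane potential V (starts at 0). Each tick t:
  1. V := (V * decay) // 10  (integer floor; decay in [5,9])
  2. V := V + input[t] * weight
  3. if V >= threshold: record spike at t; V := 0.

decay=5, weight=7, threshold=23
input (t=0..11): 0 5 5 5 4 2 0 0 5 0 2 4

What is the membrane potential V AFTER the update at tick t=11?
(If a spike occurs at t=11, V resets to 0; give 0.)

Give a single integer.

Answer: 0

Derivation:
t=0: input=0 -> V=0
t=1: input=5 -> V=0 FIRE
t=2: input=5 -> V=0 FIRE
t=3: input=5 -> V=0 FIRE
t=4: input=4 -> V=0 FIRE
t=5: input=2 -> V=14
t=6: input=0 -> V=7
t=7: input=0 -> V=3
t=8: input=5 -> V=0 FIRE
t=9: input=0 -> V=0
t=10: input=2 -> V=14
t=11: input=4 -> V=0 FIRE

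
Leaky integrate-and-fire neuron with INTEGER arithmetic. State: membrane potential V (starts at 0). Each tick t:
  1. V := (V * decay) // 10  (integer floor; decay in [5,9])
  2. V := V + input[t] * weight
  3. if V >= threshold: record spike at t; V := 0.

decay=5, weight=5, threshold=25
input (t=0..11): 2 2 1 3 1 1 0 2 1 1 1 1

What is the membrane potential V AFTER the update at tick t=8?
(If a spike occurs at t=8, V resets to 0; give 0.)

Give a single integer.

Answer: 11

Derivation:
t=0: input=2 -> V=10
t=1: input=2 -> V=15
t=2: input=1 -> V=12
t=3: input=3 -> V=21
t=4: input=1 -> V=15
t=5: input=1 -> V=12
t=6: input=0 -> V=6
t=7: input=2 -> V=13
t=8: input=1 -> V=11
t=9: input=1 -> V=10
t=10: input=1 -> V=10
t=11: input=1 -> V=10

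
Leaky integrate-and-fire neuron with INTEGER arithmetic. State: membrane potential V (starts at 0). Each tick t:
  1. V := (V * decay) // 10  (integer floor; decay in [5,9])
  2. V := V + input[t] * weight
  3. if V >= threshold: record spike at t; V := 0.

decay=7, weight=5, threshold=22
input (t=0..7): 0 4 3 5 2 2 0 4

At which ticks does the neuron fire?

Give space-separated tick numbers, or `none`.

t=0: input=0 -> V=0
t=1: input=4 -> V=20
t=2: input=3 -> V=0 FIRE
t=3: input=5 -> V=0 FIRE
t=4: input=2 -> V=10
t=5: input=2 -> V=17
t=6: input=0 -> V=11
t=7: input=4 -> V=0 FIRE

Answer: 2 3 7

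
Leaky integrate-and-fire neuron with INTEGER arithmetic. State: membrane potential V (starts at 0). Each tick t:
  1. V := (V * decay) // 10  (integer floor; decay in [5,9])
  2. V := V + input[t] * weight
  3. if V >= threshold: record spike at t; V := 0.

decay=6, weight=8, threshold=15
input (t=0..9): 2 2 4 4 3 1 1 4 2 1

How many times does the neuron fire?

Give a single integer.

t=0: input=2 -> V=0 FIRE
t=1: input=2 -> V=0 FIRE
t=2: input=4 -> V=0 FIRE
t=3: input=4 -> V=0 FIRE
t=4: input=3 -> V=0 FIRE
t=5: input=1 -> V=8
t=6: input=1 -> V=12
t=7: input=4 -> V=0 FIRE
t=8: input=2 -> V=0 FIRE
t=9: input=1 -> V=8

Answer: 7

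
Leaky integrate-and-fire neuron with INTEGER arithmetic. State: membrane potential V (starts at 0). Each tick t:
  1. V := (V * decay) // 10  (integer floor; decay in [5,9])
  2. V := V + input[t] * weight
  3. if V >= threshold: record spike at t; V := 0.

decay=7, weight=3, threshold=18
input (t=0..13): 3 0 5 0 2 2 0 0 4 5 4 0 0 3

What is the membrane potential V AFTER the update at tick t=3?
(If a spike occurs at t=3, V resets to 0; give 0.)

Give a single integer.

Answer: 0

Derivation:
t=0: input=3 -> V=9
t=1: input=0 -> V=6
t=2: input=5 -> V=0 FIRE
t=3: input=0 -> V=0
t=4: input=2 -> V=6
t=5: input=2 -> V=10
t=6: input=0 -> V=7
t=7: input=0 -> V=4
t=8: input=4 -> V=14
t=9: input=5 -> V=0 FIRE
t=10: input=4 -> V=12
t=11: input=0 -> V=8
t=12: input=0 -> V=5
t=13: input=3 -> V=12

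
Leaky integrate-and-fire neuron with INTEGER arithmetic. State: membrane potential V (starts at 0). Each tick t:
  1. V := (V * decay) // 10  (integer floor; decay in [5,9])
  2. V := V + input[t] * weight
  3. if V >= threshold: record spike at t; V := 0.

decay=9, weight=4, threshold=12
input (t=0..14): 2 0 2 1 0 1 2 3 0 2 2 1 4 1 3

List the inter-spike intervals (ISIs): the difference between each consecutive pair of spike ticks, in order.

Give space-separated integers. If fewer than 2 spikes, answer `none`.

Answer: 4 1 3 2 2

Derivation:
t=0: input=2 -> V=8
t=1: input=0 -> V=7
t=2: input=2 -> V=0 FIRE
t=3: input=1 -> V=4
t=4: input=0 -> V=3
t=5: input=1 -> V=6
t=6: input=2 -> V=0 FIRE
t=7: input=3 -> V=0 FIRE
t=8: input=0 -> V=0
t=9: input=2 -> V=8
t=10: input=2 -> V=0 FIRE
t=11: input=1 -> V=4
t=12: input=4 -> V=0 FIRE
t=13: input=1 -> V=4
t=14: input=3 -> V=0 FIRE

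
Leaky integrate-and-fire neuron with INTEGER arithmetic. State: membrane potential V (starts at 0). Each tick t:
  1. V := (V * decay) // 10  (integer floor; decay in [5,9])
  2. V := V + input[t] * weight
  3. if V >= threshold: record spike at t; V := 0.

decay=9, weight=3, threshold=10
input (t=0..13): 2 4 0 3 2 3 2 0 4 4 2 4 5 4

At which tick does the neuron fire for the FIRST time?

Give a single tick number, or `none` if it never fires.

t=0: input=2 -> V=6
t=1: input=4 -> V=0 FIRE
t=2: input=0 -> V=0
t=3: input=3 -> V=9
t=4: input=2 -> V=0 FIRE
t=5: input=3 -> V=9
t=6: input=2 -> V=0 FIRE
t=7: input=0 -> V=0
t=8: input=4 -> V=0 FIRE
t=9: input=4 -> V=0 FIRE
t=10: input=2 -> V=6
t=11: input=4 -> V=0 FIRE
t=12: input=5 -> V=0 FIRE
t=13: input=4 -> V=0 FIRE

Answer: 1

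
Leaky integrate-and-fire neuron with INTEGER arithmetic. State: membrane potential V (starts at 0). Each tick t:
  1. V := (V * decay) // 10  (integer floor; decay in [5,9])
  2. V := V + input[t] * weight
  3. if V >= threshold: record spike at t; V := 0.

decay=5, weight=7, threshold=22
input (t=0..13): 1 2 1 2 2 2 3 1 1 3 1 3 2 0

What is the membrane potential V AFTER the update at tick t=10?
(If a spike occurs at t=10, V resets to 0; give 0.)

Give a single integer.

t=0: input=1 -> V=7
t=1: input=2 -> V=17
t=2: input=1 -> V=15
t=3: input=2 -> V=21
t=4: input=2 -> V=0 FIRE
t=5: input=2 -> V=14
t=6: input=3 -> V=0 FIRE
t=7: input=1 -> V=7
t=8: input=1 -> V=10
t=9: input=3 -> V=0 FIRE
t=10: input=1 -> V=7
t=11: input=3 -> V=0 FIRE
t=12: input=2 -> V=14
t=13: input=0 -> V=7

Answer: 7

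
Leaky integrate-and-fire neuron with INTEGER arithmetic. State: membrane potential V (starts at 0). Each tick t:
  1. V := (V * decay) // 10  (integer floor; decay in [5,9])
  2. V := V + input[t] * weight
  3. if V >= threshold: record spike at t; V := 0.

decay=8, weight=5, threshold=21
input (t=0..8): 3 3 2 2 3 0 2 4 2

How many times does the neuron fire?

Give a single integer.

Answer: 3

Derivation:
t=0: input=3 -> V=15
t=1: input=3 -> V=0 FIRE
t=2: input=2 -> V=10
t=3: input=2 -> V=18
t=4: input=3 -> V=0 FIRE
t=5: input=0 -> V=0
t=6: input=2 -> V=10
t=7: input=4 -> V=0 FIRE
t=8: input=2 -> V=10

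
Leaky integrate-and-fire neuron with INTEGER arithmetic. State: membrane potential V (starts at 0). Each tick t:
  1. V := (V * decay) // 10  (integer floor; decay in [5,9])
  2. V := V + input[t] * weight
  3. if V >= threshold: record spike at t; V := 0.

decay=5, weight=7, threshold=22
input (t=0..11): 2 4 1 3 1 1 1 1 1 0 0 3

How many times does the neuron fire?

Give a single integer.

Answer: 3

Derivation:
t=0: input=2 -> V=14
t=1: input=4 -> V=0 FIRE
t=2: input=1 -> V=7
t=3: input=3 -> V=0 FIRE
t=4: input=1 -> V=7
t=5: input=1 -> V=10
t=6: input=1 -> V=12
t=7: input=1 -> V=13
t=8: input=1 -> V=13
t=9: input=0 -> V=6
t=10: input=0 -> V=3
t=11: input=3 -> V=0 FIRE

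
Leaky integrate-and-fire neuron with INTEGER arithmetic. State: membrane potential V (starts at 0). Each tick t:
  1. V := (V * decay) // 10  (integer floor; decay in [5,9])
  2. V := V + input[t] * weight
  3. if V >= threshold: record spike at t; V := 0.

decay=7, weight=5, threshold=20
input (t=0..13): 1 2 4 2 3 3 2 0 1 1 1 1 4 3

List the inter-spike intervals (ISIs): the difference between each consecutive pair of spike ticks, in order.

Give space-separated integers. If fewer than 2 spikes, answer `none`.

Answer: 2 2 6

Derivation:
t=0: input=1 -> V=5
t=1: input=2 -> V=13
t=2: input=4 -> V=0 FIRE
t=3: input=2 -> V=10
t=4: input=3 -> V=0 FIRE
t=5: input=3 -> V=15
t=6: input=2 -> V=0 FIRE
t=7: input=0 -> V=0
t=8: input=1 -> V=5
t=9: input=1 -> V=8
t=10: input=1 -> V=10
t=11: input=1 -> V=12
t=12: input=4 -> V=0 FIRE
t=13: input=3 -> V=15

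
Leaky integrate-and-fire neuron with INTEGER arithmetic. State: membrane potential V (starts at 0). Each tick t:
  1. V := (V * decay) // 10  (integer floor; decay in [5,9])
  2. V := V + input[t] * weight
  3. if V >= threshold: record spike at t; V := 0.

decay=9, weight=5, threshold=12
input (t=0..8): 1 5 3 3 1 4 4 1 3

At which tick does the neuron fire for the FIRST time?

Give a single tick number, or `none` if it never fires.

t=0: input=1 -> V=5
t=1: input=5 -> V=0 FIRE
t=2: input=3 -> V=0 FIRE
t=3: input=3 -> V=0 FIRE
t=4: input=1 -> V=5
t=5: input=4 -> V=0 FIRE
t=6: input=4 -> V=0 FIRE
t=7: input=1 -> V=5
t=8: input=3 -> V=0 FIRE

Answer: 1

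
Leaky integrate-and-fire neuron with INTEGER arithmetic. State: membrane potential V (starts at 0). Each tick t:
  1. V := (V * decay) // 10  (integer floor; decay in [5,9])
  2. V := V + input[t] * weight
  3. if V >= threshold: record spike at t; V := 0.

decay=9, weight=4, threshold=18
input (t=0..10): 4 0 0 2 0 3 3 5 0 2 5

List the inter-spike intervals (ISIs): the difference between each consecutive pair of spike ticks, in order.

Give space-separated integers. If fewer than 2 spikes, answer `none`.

Answer: 3 1 3

Derivation:
t=0: input=4 -> V=16
t=1: input=0 -> V=14
t=2: input=0 -> V=12
t=3: input=2 -> V=0 FIRE
t=4: input=0 -> V=0
t=5: input=3 -> V=12
t=6: input=3 -> V=0 FIRE
t=7: input=5 -> V=0 FIRE
t=8: input=0 -> V=0
t=9: input=2 -> V=8
t=10: input=5 -> V=0 FIRE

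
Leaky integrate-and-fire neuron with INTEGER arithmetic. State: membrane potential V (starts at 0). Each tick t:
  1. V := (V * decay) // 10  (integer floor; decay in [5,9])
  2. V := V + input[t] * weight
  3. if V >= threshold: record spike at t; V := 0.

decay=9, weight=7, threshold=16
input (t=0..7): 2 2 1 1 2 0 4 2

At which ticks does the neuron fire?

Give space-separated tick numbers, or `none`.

t=0: input=2 -> V=14
t=1: input=2 -> V=0 FIRE
t=2: input=1 -> V=7
t=3: input=1 -> V=13
t=4: input=2 -> V=0 FIRE
t=5: input=0 -> V=0
t=6: input=4 -> V=0 FIRE
t=7: input=2 -> V=14

Answer: 1 4 6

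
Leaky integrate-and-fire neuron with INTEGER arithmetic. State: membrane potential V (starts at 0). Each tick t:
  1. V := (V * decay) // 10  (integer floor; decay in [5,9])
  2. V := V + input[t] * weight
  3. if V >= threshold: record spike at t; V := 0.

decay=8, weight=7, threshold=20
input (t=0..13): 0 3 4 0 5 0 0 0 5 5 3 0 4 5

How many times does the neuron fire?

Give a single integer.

t=0: input=0 -> V=0
t=1: input=3 -> V=0 FIRE
t=2: input=4 -> V=0 FIRE
t=3: input=0 -> V=0
t=4: input=5 -> V=0 FIRE
t=5: input=0 -> V=0
t=6: input=0 -> V=0
t=7: input=0 -> V=0
t=8: input=5 -> V=0 FIRE
t=9: input=5 -> V=0 FIRE
t=10: input=3 -> V=0 FIRE
t=11: input=0 -> V=0
t=12: input=4 -> V=0 FIRE
t=13: input=5 -> V=0 FIRE

Answer: 8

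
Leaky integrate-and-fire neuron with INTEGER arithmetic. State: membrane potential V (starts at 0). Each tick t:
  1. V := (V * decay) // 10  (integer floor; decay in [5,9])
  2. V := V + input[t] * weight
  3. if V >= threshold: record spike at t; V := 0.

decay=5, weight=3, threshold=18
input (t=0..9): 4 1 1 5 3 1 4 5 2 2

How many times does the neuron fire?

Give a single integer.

t=0: input=4 -> V=12
t=1: input=1 -> V=9
t=2: input=1 -> V=7
t=3: input=5 -> V=0 FIRE
t=4: input=3 -> V=9
t=5: input=1 -> V=7
t=6: input=4 -> V=15
t=7: input=5 -> V=0 FIRE
t=8: input=2 -> V=6
t=9: input=2 -> V=9

Answer: 2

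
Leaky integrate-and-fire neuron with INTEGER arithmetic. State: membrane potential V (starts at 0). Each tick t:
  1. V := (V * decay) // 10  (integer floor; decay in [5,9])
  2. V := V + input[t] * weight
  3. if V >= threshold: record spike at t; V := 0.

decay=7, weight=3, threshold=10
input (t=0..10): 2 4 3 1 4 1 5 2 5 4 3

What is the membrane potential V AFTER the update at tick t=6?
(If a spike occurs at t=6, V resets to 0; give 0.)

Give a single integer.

t=0: input=2 -> V=6
t=1: input=4 -> V=0 FIRE
t=2: input=3 -> V=9
t=3: input=1 -> V=9
t=4: input=4 -> V=0 FIRE
t=5: input=1 -> V=3
t=6: input=5 -> V=0 FIRE
t=7: input=2 -> V=6
t=8: input=5 -> V=0 FIRE
t=9: input=4 -> V=0 FIRE
t=10: input=3 -> V=9

Answer: 0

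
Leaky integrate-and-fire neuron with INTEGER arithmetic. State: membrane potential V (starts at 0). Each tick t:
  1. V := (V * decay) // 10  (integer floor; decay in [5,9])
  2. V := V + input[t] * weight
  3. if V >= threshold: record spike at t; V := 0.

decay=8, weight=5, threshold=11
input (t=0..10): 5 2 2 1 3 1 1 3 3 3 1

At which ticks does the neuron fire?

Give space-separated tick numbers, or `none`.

Answer: 0 2 4 7 8 9

Derivation:
t=0: input=5 -> V=0 FIRE
t=1: input=2 -> V=10
t=2: input=2 -> V=0 FIRE
t=3: input=1 -> V=5
t=4: input=3 -> V=0 FIRE
t=5: input=1 -> V=5
t=6: input=1 -> V=9
t=7: input=3 -> V=0 FIRE
t=8: input=3 -> V=0 FIRE
t=9: input=3 -> V=0 FIRE
t=10: input=1 -> V=5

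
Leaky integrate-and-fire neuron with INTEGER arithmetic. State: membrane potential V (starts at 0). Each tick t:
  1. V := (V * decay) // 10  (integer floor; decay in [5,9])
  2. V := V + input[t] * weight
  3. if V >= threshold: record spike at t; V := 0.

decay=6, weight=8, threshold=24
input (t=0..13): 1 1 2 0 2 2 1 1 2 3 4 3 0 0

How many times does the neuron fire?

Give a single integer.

t=0: input=1 -> V=8
t=1: input=1 -> V=12
t=2: input=2 -> V=23
t=3: input=0 -> V=13
t=4: input=2 -> V=23
t=5: input=2 -> V=0 FIRE
t=6: input=1 -> V=8
t=7: input=1 -> V=12
t=8: input=2 -> V=23
t=9: input=3 -> V=0 FIRE
t=10: input=4 -> V=0 FIRE
t=11: input=3 -> V=0 FIRE
t=12: input=0 -> V=0
t=13: input=0 -> V=0

Answer: 4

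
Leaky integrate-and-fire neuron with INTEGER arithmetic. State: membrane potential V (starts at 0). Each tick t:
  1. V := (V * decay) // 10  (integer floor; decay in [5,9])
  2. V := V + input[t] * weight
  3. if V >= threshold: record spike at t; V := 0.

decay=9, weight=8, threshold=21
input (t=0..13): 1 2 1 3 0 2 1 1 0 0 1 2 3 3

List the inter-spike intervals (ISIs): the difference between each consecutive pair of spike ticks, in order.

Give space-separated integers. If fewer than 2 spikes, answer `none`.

Answer: 2 3 5 1 1

Derivation:
t=0: input=1 -> V=8
t=1: input=2 -> V=0 FIRE
t=2: input=1 -> V=8
t=3: input=3 -> V=0 FIRE
t=4: input=0 -> V=0
t=5: input=2 -> V=16
t=6: input=1 -> V=0 FIRE
t=7: input=1 -> V=8
t=8: input=0 -> V=7
t=9: input=0 -> V=6
t=10: input=1 -> V=13
t=11: input=2 -> V=0 FIRE
t=12: input=3 -> V=0 FIRE
t=13: input=3 -> V=0 FIRE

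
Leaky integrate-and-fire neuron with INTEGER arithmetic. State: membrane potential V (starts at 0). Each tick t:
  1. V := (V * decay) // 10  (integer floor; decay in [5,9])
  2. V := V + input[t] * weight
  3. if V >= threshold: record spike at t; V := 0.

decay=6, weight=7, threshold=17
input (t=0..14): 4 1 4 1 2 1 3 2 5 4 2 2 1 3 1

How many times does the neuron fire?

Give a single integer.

Answer: 8

Derivation:
t=0: input=4 -> V=0 FIRE
t=1: input=1 -> V=7
t=2: input=4 -> V=0 FIRE
t=3: input=1 -> V=7
t=4: input=2 -> V=0 FIRE
t=5: input=1 -> V=7
t=6: input=3 -> V=0 FIRE
t=7: input=2 -> V=14
t=8: input=5 -> V=0 FIRE
t=9: input=4 -> V=0 FIRE
t=10: input=2 -> V=14
t=11: input=2 -> V=0 FIRE
t=12: input=1 -> V=7
t=13: input=3 -> V=0 FIRE
t=14: input=1 -> V=7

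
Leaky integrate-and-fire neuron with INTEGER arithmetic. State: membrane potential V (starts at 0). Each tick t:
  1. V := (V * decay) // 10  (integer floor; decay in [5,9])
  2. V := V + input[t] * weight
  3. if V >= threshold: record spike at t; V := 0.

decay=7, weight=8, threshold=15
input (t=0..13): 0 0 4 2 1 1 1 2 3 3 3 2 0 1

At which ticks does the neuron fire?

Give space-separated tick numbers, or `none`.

Answer: 2 3 6 7 8 9 10 11

Derivation:
t=0: input=0 -> V=0
t=1: input=0 -> V=0
t=2: input=4 -> V=0 FIRE
t=3: input=2 -> V=0 FIRE
t=4: input=1 -> V=8
t=5: input=1 -> V=13
t=6: input=1 -> V=0 FIRE
t=7: input=2 -> V=0 FIRE
t=8: input=3 -> V=0 FIRE
t=9: input=3 -> V=0 FIRE
t=10: input=3 -> V=0 FIRE
t=11: input=2 -> V=0 FIRE
t=12: input=0 -> V=0
t=13: input=1 -> V=8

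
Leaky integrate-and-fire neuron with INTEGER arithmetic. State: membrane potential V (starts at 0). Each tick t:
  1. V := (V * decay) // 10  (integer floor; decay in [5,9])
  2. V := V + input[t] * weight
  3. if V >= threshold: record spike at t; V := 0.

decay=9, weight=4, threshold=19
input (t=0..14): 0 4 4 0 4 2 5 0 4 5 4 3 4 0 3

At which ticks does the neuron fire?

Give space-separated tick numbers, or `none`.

t=0: input=0 -> V=0
t=1: input=4 -> V=16
t=2: input=4 -> V=0 FIRE
t=3: input=0 -> V=0
t=4: input=4 -> V=16
t=5: input=2 -> V=0 FIRE
t=6: input=5 -> V=0 FIRE
t=7: input=0 -> V=0
t=8: input=4 -> V=16
t=9: input=5 -> V=0 FIRE
t=10: input=4 -> V=16
t=11: input=3 -> V=0 FIRE
t=12: input=4 -> V=16
t=13: input=0 -> V=14
t=14: input=3 -> V=0 FIRE

Answer: 2 5 6 9 11 14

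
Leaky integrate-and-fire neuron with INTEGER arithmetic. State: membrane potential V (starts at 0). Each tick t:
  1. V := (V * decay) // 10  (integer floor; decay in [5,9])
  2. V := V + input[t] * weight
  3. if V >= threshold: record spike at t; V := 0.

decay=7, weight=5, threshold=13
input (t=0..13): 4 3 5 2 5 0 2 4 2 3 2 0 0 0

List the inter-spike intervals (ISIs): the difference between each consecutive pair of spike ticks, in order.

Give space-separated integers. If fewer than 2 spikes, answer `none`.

t=0: input=4 -> V=0 FIRE
t=1: input=3 -> V=0 FIRE
t=2: input=5 -> V=0 FIRE
t=3: input=2 -> V=10
t=4: input=5 -> V=0 FIRE
t=5: input=0 -> V=0
t=6: input=2 -> V=10
t=7: input=4 -> V=0 FIRE
t=8: input=2 -> V=10
t=9: input=3 -> V=0 FIRE
t=10: input=2 -> V=10
t=11: input=0 -> V=7
t=12: input=0 -> V=4
t=13: input=0 -> V=2

Answer: 1 1 2 3 2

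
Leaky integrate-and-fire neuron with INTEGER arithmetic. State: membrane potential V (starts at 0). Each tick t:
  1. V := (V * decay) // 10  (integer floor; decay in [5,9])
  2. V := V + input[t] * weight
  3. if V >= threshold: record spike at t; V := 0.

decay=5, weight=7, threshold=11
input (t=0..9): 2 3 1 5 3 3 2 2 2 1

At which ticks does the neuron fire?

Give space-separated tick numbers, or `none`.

t=0: input=2 -> V=0 FIRE
t=1: input=3 -> V=0 FIRE
t=2: input=1 -> V=7
t=3: input=5 -> V=0 FIRE
t=4: input=3 -> V=0 FIRE
t=5: input=3 -> V=0 FIRE
t=6: input=2 -> V=0 FIRE
t=7: input=2 -> V=0 FIRE
t=8: input=2 -> V=0 FIRE
t=9: input=1 -> V=7

Answer: 0 1 3 4 5 6 7 8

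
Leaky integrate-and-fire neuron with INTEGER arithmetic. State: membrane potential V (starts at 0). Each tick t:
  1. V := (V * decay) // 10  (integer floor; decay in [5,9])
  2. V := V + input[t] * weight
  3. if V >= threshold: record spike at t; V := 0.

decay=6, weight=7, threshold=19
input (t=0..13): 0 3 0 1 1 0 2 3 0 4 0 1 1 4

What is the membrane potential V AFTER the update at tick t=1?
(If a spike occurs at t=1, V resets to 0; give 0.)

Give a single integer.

t=0: input=0 -> V=0
t=1: input=3 -> V=0 FIRE
t=2: input=0 -> V=0
t=3: input=1 -> V=7
t=4: input=1 -> V=11
t=5: input=0 -> V=6
t=6: input=2 -> V=17
t=7: input=3 -> V=0 FIRE
t=8: input=0 -> V=0
t=9: input=4 -> V=0 FIRE
t=10: input=0 -> V=0
t=11: input=1 -> V=7
t=12: input=1 -> V=11
t=13: input=4 -> V=0 FIRE

Answer: 0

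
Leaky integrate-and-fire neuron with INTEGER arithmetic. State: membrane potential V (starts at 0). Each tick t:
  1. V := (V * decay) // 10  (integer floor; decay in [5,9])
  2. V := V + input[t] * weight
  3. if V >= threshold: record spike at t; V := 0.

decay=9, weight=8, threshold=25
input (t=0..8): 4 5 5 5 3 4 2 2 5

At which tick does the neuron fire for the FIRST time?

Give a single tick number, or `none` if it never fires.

Answer: 0

Derivation:
t=0: input=4 -> V=0 FIRE
t=1: input=5 -> V=0 FIRE
t=2: input=5 -> V=0 FIRE
t=3: input=5 -> V=0 FIRE
t=4: input=3 -> V=24
t=5: input=4 -> V=0 FIRE
t=6: input=2 -> V=16
t=7: input=2 -> V=0 FIRE
t=8: input=5 -> V=0 FIRE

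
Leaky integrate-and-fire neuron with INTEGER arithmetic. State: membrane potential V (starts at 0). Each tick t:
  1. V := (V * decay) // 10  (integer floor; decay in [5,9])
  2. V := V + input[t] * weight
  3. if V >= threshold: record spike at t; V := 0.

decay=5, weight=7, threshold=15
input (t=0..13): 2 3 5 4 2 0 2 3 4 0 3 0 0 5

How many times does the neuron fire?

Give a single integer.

t=0: input=2 -> V=14
t=1: input=3 -> V=0 FIRE
t=2: input=5 -> V=0 FIRE
t=3: input=4 -> V=0 FIRE
t=4: input=2 -> V=14
t=5: input=0 -> V=7
t=6: input=2 -> V=0 FIRE
t=7: input=3 -> V=0 FIRE
t=8: input=4 -> V=0 FIRE
t=9: input=0 -> V=0
t=10: input=3 -> V=0 FIRE
t=11: input=0 -> V=0
t=12: input=0 -> V=0
t=13: input=5 -> V=0 FIRE

Answer: 8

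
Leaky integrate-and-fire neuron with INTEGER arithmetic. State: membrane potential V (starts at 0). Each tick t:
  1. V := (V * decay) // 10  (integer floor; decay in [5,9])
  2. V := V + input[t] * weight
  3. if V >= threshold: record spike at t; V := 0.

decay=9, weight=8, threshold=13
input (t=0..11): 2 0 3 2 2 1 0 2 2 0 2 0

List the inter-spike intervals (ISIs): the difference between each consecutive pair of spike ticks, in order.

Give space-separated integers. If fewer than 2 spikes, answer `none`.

t=0: input=2 -> V=0 FIRE
t=1: input=0 -> V=0
t=2: input=3 -> V=0 FIRE
t=3: input=2 -> V=0 FIRE
t=4: input=2 -> V=0 FIRE
t=5: input=1 -> V=8
t=6: input=0 -> V=7
t=7: input=2 -> V=0 FIRE
t=8: input=2 -> V=0 FIRE
t=9: input=0 -> V=0
t=10: input=2 -> V=0 FIRE
t=11: input=0 -> V=0

Answer: 2 1 1 3 1 2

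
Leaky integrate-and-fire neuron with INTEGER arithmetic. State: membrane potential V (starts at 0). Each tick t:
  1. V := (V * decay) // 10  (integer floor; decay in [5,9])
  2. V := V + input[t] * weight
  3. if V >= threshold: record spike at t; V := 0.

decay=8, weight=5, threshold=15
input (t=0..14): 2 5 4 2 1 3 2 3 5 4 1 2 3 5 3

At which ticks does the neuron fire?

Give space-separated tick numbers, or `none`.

t=0: input=2 -> V=10
t=1: input=5 -> V=0 FIRE
t=2: input=4 -> V=0 FIRE
t=3: input=2 -> V=10
t=4: input=1 -> V=13
t=5: input=3 -> V=0 FIRE
t=6: input=2 -> V=10
t=7: input=3 -> V=0 FIRE
t=8: input=5 -> V=0 FIRE
t=9: input=4 -> V=0 FIRE
t=10: input=1 -> V=5
t=11: input=2 -> V=14
t=12: input=3 -> V=0 FIRE
t=13: input=5 -> V=0 FIRE
t=14: input=3 -> V=0 FIRE

Answer: 1 2 5 7 8 9 12 13 14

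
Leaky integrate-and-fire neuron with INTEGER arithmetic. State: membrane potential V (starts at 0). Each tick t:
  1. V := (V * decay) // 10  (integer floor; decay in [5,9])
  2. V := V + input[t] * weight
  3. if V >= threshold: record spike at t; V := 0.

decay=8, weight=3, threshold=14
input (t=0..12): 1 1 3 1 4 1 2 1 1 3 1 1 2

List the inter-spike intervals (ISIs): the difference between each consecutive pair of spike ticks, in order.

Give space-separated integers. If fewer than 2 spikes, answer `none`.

Answer: 5

Derivation:
t=0: input=1 -> V=3
t=1: input=1 -> V=5
t=2: input=3 -> V=13
t=3: input=1 -> V=13
t=4: input=4 -> V=0 FIRE
t=5: input=1 -> V=3
t=6: input=2 -> V=8
t=7: input=1 -> V=9
t=8: input=1 -> V=10
t=9: input=3 -> V=0 FIRE
t=10: input=1 -> V=3
t=11: input=1 -> V=5
t=12: input=2 -> V=10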